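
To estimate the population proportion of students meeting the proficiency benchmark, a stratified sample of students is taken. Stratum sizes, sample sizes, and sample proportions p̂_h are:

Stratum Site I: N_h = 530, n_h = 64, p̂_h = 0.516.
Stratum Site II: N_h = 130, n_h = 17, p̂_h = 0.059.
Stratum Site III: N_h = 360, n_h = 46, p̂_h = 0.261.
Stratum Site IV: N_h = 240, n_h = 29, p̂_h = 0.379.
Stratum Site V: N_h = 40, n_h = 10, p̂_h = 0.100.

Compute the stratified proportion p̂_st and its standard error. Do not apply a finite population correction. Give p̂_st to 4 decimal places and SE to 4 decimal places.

p̂_st ≈ 0.3616, SE ≈ 0.0363

N = 1300; stratum weights W_h = N_h/N.
p̂_st = Σ W_h p̂_h = (530·0.516 + 130·0.059 + 360·0.261 + 240·0.379 + 40·0.100)/1300 = 0.36159
V̂(p̂_st) = Σ W_h² p̂_h(1−p̂_h)/(n_h−1):
  stratum Site I: (530/1300)²·0.516·0.484/63 = 0.0006589
  stratum Site II: (130/1300)²·0.059·0.941/16 = 3.46994e-05
  stratum Site III: (360/1300)²·0.261·0.739/45 = 0.000328693
  stratum Site IV: (240/1300)²·0.379·0.621/28 = 0.000286489
  stratum Site V: (40/1300)²·0.100·0.900/9 = 9.46746e-06
V̂(p̂_st) = 0.00131825; SE = √V̂ = 0.0363077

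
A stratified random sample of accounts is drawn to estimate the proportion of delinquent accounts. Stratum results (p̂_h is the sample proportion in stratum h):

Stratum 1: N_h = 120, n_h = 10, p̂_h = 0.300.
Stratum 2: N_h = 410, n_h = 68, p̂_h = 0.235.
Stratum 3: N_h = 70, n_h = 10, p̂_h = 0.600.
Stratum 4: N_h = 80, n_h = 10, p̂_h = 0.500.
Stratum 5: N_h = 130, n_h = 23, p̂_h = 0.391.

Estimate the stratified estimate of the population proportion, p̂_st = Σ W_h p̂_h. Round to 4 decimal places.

N = 810; stratum weights W_h = N_h/N.
p̂_st = Σ W_h p̂_h = (120·0.300 + 410·0.235 + 70·0.600 + 80·0.500 + 130·0.391)/810 = 0.32738

p̂_st ≈ 0.3274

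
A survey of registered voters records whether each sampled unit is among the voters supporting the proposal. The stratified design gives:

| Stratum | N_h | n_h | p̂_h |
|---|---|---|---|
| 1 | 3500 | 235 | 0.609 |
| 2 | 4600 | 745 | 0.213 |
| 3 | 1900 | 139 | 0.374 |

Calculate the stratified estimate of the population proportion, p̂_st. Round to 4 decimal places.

p̂_st ≈ 0.3822

N = 10000; stratum weights W_h = N_h/N.
p̂_st = Σ W_h p̂_h = (3500·0.609 + 4600·0.213 + 1900·0.374)/10000 = 0.38219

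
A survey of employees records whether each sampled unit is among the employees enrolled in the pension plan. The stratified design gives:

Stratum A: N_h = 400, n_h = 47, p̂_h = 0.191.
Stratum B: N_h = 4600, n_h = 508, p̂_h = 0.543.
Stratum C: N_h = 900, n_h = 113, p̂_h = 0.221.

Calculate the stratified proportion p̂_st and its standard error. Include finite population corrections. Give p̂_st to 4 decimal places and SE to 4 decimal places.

N = 5900; stratum weights W_h = N_h/N.
p̂_st = Σ W_h p̂_h = (400·0.191 + 4600·0.543 + 900·0.221)/5900 = 0.47002
V̂(p̂_st) = Σ W_h² (1 − n_h/N_h) p̂_h(1−p̂_h)/(n_h−1):
  stratum A: (400/5900)²·(1 − 47/400)·0.191·0.809/46 = 1.36256e-05
  stratum B: (4600/5900)²·(1 − 508/4600)·0.543·0.457/507 = 0.000264666
  stratum C: (900/5900)²·(1 − 113/900)·0.221·0.779/112 = 3.1277e-05
V̂(p̂_st) = 0.000309568; SE = √V̂ = 0.0175945

p̂_st ≈ 0.4700, SE ≈ 0.0176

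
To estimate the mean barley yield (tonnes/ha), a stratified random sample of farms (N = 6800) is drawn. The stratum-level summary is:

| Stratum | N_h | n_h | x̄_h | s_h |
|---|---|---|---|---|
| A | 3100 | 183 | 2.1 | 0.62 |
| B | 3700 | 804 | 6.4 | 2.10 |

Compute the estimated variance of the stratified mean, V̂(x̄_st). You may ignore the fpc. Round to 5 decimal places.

V̂(x̄_st) ≈ 0.00206

V̂(x̄_st) = Σ W_h² s_h²/n_h, with W_h = N_h/N and N = 6800:
  stratum A: (3100/6800)²·0.62²/183 = 0.000436554
  stratum B: (3700/6800)²·2.10²/804 = 0.00162393
V̂(x̄_st) = 0.00206049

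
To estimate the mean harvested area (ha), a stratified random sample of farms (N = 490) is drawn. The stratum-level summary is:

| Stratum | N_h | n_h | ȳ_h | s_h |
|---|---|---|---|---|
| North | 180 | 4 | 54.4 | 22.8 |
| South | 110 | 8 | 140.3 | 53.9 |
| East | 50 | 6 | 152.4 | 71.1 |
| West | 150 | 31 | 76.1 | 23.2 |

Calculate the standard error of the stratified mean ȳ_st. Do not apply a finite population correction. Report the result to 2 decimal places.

SE(ȳ_st) ≈ 6.80

V̂(ȳ_st) = Σ W_h² s_h²/n_h, with W_h = N_h/N and N = 490:
  stratum North: (180/490)²·22.8²/4 = 17.5373
  stratum South: (110/490)²·53.9²/8 = 18.3012
  stratum East: (50/490)²·71.1²/6 = 8.77275
  stratum West: (150/490)²·23.2²/31 = 1.62706
V̂(ȳ_st) = 46.2384
SE(ȳ_st) = √46.2384 = 6.79988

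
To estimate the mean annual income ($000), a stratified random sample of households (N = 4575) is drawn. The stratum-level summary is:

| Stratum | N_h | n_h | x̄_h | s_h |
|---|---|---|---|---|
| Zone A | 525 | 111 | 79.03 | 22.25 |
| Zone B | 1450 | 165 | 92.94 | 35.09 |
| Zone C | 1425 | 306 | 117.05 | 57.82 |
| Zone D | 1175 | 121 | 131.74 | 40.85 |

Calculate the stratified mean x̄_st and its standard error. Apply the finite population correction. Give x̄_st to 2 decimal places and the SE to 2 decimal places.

x̄_st = Σ W_h x̄_h = (525·79.03 + 1450·92.94 + 1425·117.05 + 1175·131.74)/4575 = 108.81847
V̂(x̄_st) = Σ W_h² (1 − n_h/N_h) s_h²/n_h, with W_h = N_h/N and N = 4575:
  stratum Zone A: (525/4575)²·(1 − 111/525)·22.25²/111 = 0.0463142
  stratum Zone B: (1450/4575)²·(1 − 165/1450)·35.09²/165 = 0.664311
  stratum Zone C: (1425/4575)²·(1 − 306/1425)·57.82²/306 = 0.832334
  stratum Zone D: (1175/4575)²·(1 − 121/1175)·40.85²/121 = 0.816009
V̂(x̄_st) = 2.35897
SE(x̄_st) = √2.35897 = 1.53589

x̄_st ≈ 108.82, SE ≈ 1.54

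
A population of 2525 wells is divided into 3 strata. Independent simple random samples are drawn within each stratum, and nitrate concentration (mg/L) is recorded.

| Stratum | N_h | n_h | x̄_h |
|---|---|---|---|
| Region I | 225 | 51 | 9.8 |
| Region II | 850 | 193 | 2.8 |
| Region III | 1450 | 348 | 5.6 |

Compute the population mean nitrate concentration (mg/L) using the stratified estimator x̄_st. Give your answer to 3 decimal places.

x̄_st ≈ 5.032

N = Σ N_h = 2525. Stratum weights W_h = N_h/N.
x̄_st = (225·9.8 + 850·2.8 + 1450·5.6) / 2525 = 5.03168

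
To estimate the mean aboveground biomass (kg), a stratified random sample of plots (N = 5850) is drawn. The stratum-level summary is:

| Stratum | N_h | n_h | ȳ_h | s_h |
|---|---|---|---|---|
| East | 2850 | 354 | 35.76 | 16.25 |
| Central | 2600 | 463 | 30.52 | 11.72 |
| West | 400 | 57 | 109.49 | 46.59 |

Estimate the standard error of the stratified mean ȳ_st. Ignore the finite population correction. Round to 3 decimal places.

SE(ȳ_st) ≈ 0.643

V̂(ȳ_st) = Σ W_h² s_h²/n_h, with W_h = N_h/N and N = 5850:
  stratum East: (2850/5850)²·16.25²/354 = 0.177044
  stratum Central: (2600/5850)²·11.72²/463 = 0.0586016
  stratum West: (400/5850)²·46.59²/57 = 0.178041
V̂(ȳ_st) = 0.413686
SE(ȳ_st) = √0.413686 = 0.643184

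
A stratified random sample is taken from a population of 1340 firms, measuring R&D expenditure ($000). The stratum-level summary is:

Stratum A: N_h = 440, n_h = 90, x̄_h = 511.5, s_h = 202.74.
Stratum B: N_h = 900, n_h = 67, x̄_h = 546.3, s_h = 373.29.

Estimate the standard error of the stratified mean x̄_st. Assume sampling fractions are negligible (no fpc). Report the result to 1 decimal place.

V̂(x̄_st) = Σ W_h² s_h²/n_h, with W_h = N_h/N and N = 1340:
  stratum A: (440/1340)²·202.74²/90 = 49.2416
  stratum B: (900/1340)²·373.29²/67 = 938.195
V̂(x̄_st) = 987.437
SE(x̄_st) = √987.437 = 31.4235

SE(x̄_st) ≈ 31.4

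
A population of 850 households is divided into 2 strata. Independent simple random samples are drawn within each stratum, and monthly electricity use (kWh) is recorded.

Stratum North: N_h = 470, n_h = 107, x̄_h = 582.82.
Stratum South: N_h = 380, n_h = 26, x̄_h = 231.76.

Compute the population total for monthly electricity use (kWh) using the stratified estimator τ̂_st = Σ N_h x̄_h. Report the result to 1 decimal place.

τ̂_st = Σ N_h x̄_h = 470·582.82 + 380·231.76 = 361994.2

τ̂_st ≈ 361994.2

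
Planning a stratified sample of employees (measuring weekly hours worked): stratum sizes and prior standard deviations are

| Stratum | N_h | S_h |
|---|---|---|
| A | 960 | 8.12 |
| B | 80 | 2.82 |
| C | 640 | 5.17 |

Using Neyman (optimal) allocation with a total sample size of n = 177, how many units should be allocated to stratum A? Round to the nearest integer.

Neyman allocation: n_h = n · N_h S_h / Σ N_i S_i, with n = 177.
  stratum A: N_h·S_h = 960·8.12 = 7795.20
  stratum B: N_h·S_h = 80·2.82 = 225.60
  stratum C: N_h·S_h = 640·5.17 = 3308.80
Σ N_h S_h = 11329.60
n for stratum A = 177·7795.20/11329.60 = 121.783 → 122

122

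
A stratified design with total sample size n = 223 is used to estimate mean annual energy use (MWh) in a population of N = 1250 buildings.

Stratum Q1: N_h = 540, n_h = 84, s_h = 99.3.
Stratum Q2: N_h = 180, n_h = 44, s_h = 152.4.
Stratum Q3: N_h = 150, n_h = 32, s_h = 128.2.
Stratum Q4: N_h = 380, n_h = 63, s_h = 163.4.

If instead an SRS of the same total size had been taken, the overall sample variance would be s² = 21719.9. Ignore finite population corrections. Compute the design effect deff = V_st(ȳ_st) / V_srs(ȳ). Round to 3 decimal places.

V̂(ȳ_st) = Σ W_h² s_h²/n_h, with W_h = N_h/N and N = 1250:
  stratum Q1: (540/1250)²·99.3²/84 = 21.9072
  stratum Q2: (180/1250)²·152.4²/44 = 10.9457
  stratum Q3: (150/1250)²·128.2²/32 = 7.39586
  stratum Q4: (380/1250)²·163.4²/63 = 39.1661
V_st = 79.4149
V_srs = s²/n = 21719.9/223 = 97.3987
deff = V_st / V_srs = 79.4149/97.3987 = 0.8154

deff ≈ 0.815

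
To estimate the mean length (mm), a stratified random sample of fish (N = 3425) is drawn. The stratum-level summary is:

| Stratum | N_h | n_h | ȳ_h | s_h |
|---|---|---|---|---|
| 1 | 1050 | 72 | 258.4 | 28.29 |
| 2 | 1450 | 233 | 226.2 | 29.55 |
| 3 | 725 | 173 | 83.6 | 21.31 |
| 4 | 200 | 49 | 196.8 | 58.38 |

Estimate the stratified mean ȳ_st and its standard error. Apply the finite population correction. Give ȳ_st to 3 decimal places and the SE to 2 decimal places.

ȳ_st ≈ 204.169, SE ≈ 1.34

ȳ_st = Σ W_h ȳ_h = (1050·258.4 + 1450·226.2 + 725·83.6 + 200·196.8)/3425 = 204.16934
V̂(ȳ_st) = Σ W_h² (1 − n_h/N_h) s_h²/n_h, with W_h = N_h/N and N = 3425:
  stratum 1: (1050/3425)²·(1 − 72/1050)·28.29²/72 = 0.973062
  stratum 2: (1450/3425)²·(1 − 233/1450)·29.55²/233 = 0.563763
  stratum 3: (725/3425)²·(1 − 173/725)·21.31²/173 = 0.0895523
  stratum 4: (200/3425)²·(1 − 49/200)·58.38²/49 = 0.179068
V̂(ȳ_st) = 1.80544
SE(ȳ_st) = √1.80544 = 1.34367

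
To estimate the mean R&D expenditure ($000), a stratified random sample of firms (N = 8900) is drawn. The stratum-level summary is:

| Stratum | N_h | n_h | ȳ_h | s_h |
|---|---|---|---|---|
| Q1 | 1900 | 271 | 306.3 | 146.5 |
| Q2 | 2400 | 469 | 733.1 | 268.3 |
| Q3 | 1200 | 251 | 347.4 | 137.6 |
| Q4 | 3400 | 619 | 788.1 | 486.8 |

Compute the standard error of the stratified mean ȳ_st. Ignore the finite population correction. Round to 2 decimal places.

V̂(ȳ_st) = Σ W_h² s_h²/n_h, with W_h = N_h/N and N = 8900:
  stratum Q1: (1900/8900)²·146.5²/271 = 3.60938
  stratum Q2: (2400/8900)²·268.3²/469 = 11.1612
  stratum Q3: (1200/8900)²·137.6²/251 = 1.37134
  stratum Q4: (3400/8900)²·486.8²/619 = 55.8712
V̂(ȳ_st) = 72.0132
SE(ȳ_st) = √72.0132 = 8.48606

SE(ȳ_st) ≈ 8.49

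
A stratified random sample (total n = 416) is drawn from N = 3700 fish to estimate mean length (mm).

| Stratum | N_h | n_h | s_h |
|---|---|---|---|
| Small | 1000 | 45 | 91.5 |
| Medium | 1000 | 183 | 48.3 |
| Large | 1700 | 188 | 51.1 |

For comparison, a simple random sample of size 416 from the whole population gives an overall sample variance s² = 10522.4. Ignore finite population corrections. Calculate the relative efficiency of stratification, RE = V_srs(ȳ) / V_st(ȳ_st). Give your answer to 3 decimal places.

RE ≈ 1.449

V̂(ȳ_st) = Σ W_h² s_h²/n_h, with W_h = N_h/N and N = 3700:
  stratum Small: (1000/3700)²·91.5²/45 = 13.5902
  stratum Medium: (1000/3700)²·48.3²/183 = 0.931193
  stratum Large: (1700/3700)²·51.1²/188 = 2.9321
V_st = 17.4535
V_srs = s²/n = 10522.4/416 = 25.2942
Relative efficiency = V_srs / V_st = 25.2942/17.4535 = 1.4492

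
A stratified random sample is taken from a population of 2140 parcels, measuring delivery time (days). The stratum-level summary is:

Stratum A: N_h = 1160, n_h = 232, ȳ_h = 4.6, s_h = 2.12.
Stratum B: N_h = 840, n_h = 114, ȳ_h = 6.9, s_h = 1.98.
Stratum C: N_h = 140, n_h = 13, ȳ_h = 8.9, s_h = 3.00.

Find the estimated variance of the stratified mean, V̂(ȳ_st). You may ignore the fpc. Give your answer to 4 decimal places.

V̂(ȳ_st) = Σ W_h² s_h²/n_h, with W_h = N_h/N and N = 2140:
  stratum A: (1160/2140)²·2.12²/232 = 0.0056921
  stratum B: (840/2140)²·1.98²/114 = 0.00529854
  stratum C: (140/2140)²·3.00²/13 = 0.00296297
V̂(ȳ_st) = 0.0139536

V̂(ȳ_st) ≈ 0.0140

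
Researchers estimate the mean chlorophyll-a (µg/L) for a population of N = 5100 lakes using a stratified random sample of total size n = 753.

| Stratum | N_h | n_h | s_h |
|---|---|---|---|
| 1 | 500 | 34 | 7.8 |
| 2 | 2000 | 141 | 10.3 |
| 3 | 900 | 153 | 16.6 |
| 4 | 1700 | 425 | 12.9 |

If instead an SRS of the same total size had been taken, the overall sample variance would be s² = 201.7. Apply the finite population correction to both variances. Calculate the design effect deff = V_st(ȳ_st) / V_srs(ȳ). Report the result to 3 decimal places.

V̂(ȳ_st) = Σ W_h² (1 − n_h/N_h) s_h²/n_h, with W_h = N_h/N and N = 5100:
  stratum 1: (500/5100)²·(1 − 34/500)·7.8²/34 = 0.0160297
  stratum 2: (2000/5100)²·(1 − 141/2000)·10.3²/141 = 0.107553
  stratum 3: (900/5100)²·(1 − 153/900)·16.6²/153 = 0.046553
  stratum 4: (1700/5100)²·(1 − 425/1700)·12.9²/425 = 0.0326294
V_st = 0.202766
V_srs = (1 − 753/5100)·201.7/753 = 0.228313
deff = V_st / V_srs = 0.202766/0.228313 = 0.8881

deff ≈ 0.888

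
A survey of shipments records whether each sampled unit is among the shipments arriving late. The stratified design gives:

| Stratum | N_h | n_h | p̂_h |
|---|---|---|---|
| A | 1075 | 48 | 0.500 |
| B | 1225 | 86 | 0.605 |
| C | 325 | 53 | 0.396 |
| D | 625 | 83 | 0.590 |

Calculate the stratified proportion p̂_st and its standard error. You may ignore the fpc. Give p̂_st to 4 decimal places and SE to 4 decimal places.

N = 3250; stratum weights W_h = N_h/N.
p̂_st = Σ W_h p̂_h = (1075·0.500 + 1225·0.605 + 325·0.396 + 625·0.590)/3250 = 0.54648
V̂(p̂_st) = Σ W_h² p̂_h(1−p̂_h)/(n_h−1):
  stratum A: (1075/3250)²·0.500·0.500/47 = 0.000581959
  stratum B: (1225/3250)²·0.605·0.395/85 = 0.000399428
  stratum C: (325/3250)²·0.396·0.604/52 = 4.59969e-05
  stratum D: (625/3250)²·0.590·0.410/82 = 0.000109098
V̂(p̂_st) = 0.00113648; SE = √V̂ = 0.0337117

p̂_st ≈ 0.5465, SE ≈ 0.0337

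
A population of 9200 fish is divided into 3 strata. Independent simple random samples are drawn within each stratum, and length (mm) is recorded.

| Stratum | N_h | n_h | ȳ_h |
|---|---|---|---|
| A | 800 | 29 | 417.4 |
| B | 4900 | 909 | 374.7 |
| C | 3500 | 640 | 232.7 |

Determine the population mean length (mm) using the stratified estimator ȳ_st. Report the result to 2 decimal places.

N = Σ N_h = 9200. Stratum weights W_h = N_h/N.
ȳ_st = (800·417.4 + 4900·374.7 + 3500·232.7) / 9200 = 324.3913

ȳ_st ≈ 324.39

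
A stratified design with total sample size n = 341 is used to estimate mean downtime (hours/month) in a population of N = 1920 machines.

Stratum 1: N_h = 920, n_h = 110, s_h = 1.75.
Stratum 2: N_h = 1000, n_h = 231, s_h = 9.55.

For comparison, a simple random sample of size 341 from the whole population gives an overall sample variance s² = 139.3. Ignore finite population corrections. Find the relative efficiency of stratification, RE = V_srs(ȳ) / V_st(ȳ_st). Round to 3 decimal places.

V̂(ȳ_st) = Σ W_h² s_h²/n_h, with W_h = N_h/N and N = 1920:
  stratum 1: (920/1920)²·1.75²/110 = 0.00639229
  stratum 2: (1000/1920)²·9.55²/231 = 0.107101
V_st = 0.113493
V_srs = s²/n = 139.3/341 = 0.408504
Relative efficiency = V_srs / V_st = 0.408504/0.113493 = 3.5994

RE ≈ 3.599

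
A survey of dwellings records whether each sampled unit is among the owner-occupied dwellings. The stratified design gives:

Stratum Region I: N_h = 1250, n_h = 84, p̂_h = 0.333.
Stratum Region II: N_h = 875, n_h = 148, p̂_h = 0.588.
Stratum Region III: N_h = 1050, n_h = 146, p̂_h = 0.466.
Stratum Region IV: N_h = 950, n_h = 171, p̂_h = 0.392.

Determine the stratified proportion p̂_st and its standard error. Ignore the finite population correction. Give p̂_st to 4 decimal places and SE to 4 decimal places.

p̂_st ≈ 0.4345, SE ≈ 0.0225

N = 4125; stratum weights W_h = N_h/N.
p̂_st = Σ W_h p̂_h = (1250·0.333 + 875·0.588 + 1050·0.466 + 950·0.392)/4125 = 0.43453
V̂(p̂_st) = Σ W_h² p̂_h(1−p̂_h)/(n_h−1):
  stratum Region I: (1250/4125)²·0.333·0.667/83 = 0.000245733
  stratum Region II: (875/4125)²·0.588·0.412/147 = 7.41524e-05
  stratum Region III: (1050/4125)²·0.466·0.534/145 = 0.000111196
  stratum Region IV: (950/4125)²·0.392·0.608/170 = 7.43601e-05
V̂(p̂_st) = 0.000505442; SE = √V̂ = 0.022482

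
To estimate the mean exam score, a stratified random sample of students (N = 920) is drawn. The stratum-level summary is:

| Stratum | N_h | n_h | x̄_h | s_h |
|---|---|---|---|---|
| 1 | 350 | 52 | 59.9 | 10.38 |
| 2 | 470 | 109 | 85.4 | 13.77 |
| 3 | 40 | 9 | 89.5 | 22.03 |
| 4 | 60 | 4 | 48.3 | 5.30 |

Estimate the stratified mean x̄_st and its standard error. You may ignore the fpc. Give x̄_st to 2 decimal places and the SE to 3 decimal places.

x̄_st ≈ 73.46, SE ≈ 0.941

x̄_st = Σ W_h x̄_h = (350·59.9 + 470·85.4 + 40·89.5 + 60·48.3)/920 = 73.45761
V̂(x̄_st) = Σ W_h² s_h²/n_h, with W_h = N_h/N and N = 920:
  stratum 1: (350/920)²·10.38²/52 = 0.299883
  stratum 2: (470/920)²·13.77²/109 = 0.454006
  stratum 3: (40/920)²·22.03²/9 = 0.101937
  stratum 4: (60/920)²·5.30²/4 = 0.0298689
V̂(x̄_st) = 0.885694
SE(x̄_st) = √0.885694 = 0.941113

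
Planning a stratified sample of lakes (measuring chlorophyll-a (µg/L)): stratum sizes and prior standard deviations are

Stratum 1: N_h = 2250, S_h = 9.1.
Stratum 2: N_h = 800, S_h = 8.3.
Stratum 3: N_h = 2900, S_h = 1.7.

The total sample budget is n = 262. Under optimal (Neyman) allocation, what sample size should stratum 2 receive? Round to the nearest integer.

Neyman allocation: n_h = n · N_h S_h / Σ N_i S_i, with n = 262.
  stratum 1: N_h·S_h = 2250·9.1 = 20475.00
  stratum 2: N_h·S_h = 800·8.3 = 6640.00
  stratum 3: N_h·S_h = 2900·1.7 = 4930.00
Σ N_h S_h = 32045.00
n for stratum 2 = 262·6640.00/32045.00 = 54.289 → 54

54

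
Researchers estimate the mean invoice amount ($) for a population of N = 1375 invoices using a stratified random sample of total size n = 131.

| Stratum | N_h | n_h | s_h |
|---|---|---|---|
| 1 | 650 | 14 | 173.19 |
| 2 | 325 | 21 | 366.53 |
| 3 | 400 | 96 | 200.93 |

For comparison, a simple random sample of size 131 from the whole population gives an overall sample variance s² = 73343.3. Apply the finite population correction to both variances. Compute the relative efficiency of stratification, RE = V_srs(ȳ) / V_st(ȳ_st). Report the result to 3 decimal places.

V̂(ȳ_st) = Σ W_h² (1 − n_h/N_h) s_h²/n_h, with W_h = N_h/N and N = 1375:
  stratum 1: (650/1375)²·(1 − 14/650)·173.19²/14 = 468.471
  stratum 2: (325/1375)²·(1 − 21/325)·366.53²/21 = 334.311
  stratum 3: (400/1375)²·(1 − 96/400)·200.93²/96 = 27.0487
V_st = 829.831
V_srs = (1 − 131/1375)·73343.3/131 = 506.532
Relative efficiency = V_srs / V_st = 506.532/829.831 = 0.6104

RE ≈ 0.610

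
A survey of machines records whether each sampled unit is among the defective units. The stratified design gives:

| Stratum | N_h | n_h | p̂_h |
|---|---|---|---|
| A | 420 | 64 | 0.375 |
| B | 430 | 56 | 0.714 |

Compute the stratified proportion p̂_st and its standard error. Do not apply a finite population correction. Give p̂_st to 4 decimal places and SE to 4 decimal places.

p̂_st ≈ 0.5465, SE ≈ 0.0431

N = 850; stratum weights W_h = N_h/N.
p̂_st = Σ W_h p̂_h = (420·0.375 + 430·0.714)/850 = 0.54649
V̂(p̂_st) = Σ W_h² p̂_h(1−p̂_h)/(n_h−1):
  stratum A: (420/850)²·0.375·0.625/63 = 0.000908304
  stratum B: (430/850)²·0.714·0.286/55 = 0.000950168
V̂(p̂_st) = 0.00185847; SE = √V̂ = 0.04311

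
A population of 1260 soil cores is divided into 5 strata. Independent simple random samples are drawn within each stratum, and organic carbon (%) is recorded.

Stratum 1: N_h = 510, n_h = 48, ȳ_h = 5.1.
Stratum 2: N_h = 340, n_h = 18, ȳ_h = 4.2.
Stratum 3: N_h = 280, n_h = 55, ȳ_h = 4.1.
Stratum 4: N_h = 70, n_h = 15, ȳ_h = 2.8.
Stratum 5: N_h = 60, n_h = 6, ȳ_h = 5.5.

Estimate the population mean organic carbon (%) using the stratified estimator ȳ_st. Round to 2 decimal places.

N = Σ N_h = 1260. Stratum weights W_h = N_h/N.
ȳ_st = (510·5.1 + 340·4.2 + 280·4.1 + 70·2.8 + 60·5.5) / 1260 = 4.5262

ȳ_st ≈ 4.53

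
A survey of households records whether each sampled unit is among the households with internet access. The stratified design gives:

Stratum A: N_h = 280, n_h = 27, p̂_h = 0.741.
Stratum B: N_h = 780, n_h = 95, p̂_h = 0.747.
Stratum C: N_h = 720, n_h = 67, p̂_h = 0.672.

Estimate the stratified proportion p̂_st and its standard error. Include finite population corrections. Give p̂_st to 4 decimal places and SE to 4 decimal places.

N = 1780; stratum weights W_h = N_h/N.
p̂_st = Σ W_h p̂_h = (280·0.741 + 780·0.747 + 720·0.672)/1780 = 0.71572
V̂(p̂_st) = Σ W_h² (1 − n_h/N_h) p̂_h(1−p̂_h)/(n_h−1):
  stratum A: (280/1780)²·(1 − 27/280)·0.741·0.259/26 = 0.000165038
  stratum B: (780/1780)²·(1 − 95/780)·0.747·0.253/94 = 0.000339046
  stratum C: (720/1780)²·(1 − 67/720)·0.672·0.328/66 = 0.00049557
V̂(p̂_st) = 0.000999653; SE = √V̂ = 0.0316173

p̂_st ≈ 0.7157, SE ≈ 0.0316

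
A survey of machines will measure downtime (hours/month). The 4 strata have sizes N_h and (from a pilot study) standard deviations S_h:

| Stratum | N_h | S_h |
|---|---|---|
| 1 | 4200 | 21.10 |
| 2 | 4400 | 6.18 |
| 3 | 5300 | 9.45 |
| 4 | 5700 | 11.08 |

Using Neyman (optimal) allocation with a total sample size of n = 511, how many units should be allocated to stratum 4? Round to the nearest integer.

141

Neyman allocation: n_h = n · N_h S_h / Σ N_i S_i, with n = 511.
  stratum 1: N_h·S_h = 4200·21.10 = 88620.00
  stratum 2: N_h·S_h = 4400·6.18 = 27192.00
  stratum 3: N_h·S_h = 5300·9.45 = 50085.00
  stratum 4: N_h·S_h = 5700·11.08 = 63156.00
Σ N_h S_h = 229053.00
n for stratum 4 = 511·63156.00/229053.00 = 140.896 → 141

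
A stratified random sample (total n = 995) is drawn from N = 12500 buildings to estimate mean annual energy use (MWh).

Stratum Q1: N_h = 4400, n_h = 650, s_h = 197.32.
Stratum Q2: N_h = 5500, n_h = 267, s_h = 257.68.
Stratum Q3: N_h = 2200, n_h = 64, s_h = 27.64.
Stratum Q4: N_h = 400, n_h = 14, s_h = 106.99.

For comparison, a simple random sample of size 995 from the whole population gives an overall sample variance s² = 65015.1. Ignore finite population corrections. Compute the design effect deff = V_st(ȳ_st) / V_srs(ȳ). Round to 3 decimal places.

V̂(ȳ_st) = Σ W_h² s_h²/n_h, with W_h = N_h/N and N = 12500:
  stratum Q1: (4400/12500)²·197.32²/650 = 7.42188
  stratum Q2: (5500/12500)²·257.68²/267 = 48.1455
  stratum Q3: (2200/12500)²·27.64²/64 = 0.369761
  stratum Q4: (400/12500)²·106.99²/14 = 0.837256
V_st = 56.7744
V_srs = s²/n = 65015.1/995 = 65.3418
deff = V_st / V_srs = 56.7744/65.3418 = 0.8689

deff ≈ 0.869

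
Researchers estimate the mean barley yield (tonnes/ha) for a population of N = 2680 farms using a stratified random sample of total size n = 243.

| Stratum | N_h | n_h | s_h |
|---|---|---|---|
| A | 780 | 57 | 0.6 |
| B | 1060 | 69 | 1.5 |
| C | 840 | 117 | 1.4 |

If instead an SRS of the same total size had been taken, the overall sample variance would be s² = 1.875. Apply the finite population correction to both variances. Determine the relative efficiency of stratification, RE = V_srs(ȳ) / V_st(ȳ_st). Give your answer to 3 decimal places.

RE ≈ 1.050

V̂(ȳ_st) = Σ W_h² (1 − n_h/N_h) s_h²/n_h, with W_h = N_h/N and N = 2680:
  stratum A: (780/2680)²·(1 − 57/780)·0.6²/57 = 0.000495896
  stratum B: (1060/2680)²·(1 − 69/1060)·1.5²/69 = 0.00476918
  stratum C: (840/2680)²·(1 − 117/840)·1.4²/117 = 0.00141651
V_st = 0.00668158
V_srs = (1 − 243/2680)·1.875/243 = 0.00701642
Relative efficiency = V_srs / V_st = 0.00701642/0.00668158 = 1.0501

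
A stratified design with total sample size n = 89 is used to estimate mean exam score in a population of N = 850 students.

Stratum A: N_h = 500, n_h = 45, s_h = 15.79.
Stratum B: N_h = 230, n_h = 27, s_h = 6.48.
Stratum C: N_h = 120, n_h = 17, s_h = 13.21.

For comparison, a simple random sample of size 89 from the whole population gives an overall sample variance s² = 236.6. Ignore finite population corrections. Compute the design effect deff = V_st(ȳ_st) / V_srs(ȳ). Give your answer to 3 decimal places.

V̂(ȳ_st) = Σ W_h² s_h²/n_h, with W_h = N_h/N and N = 850:
  stratum A: (500/850)²·15.79²/45 = 1.91714
  stratum B: (230/850)²·6.48²/27 = 0.113869
  stratum C: (120/850)²·13.21²/17 = 0.204589
V_st = 2.2356
V_srs = s²/n = 236.6/89 = 2.65843
deff = V_st / V_srs = 2.2356/2.65843 = 0.8409

deff ≈ 0.841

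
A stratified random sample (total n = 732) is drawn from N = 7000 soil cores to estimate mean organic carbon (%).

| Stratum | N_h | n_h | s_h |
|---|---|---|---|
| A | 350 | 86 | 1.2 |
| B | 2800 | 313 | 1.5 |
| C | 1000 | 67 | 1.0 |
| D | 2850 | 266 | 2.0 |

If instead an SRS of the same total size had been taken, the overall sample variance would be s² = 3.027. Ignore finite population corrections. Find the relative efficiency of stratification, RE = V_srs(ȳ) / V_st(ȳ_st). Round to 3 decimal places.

V̂(ȳ_st) = Σ W_h² s_h²/n_h, with W_h = N_h/N and N = 7000:
  stratum A: (350/7000)²·1.2²/86 = 4.18605e-05
  stratum B: (2800/7000)²·1.5²/313 = 0.00115016
  stratum C: (1000/7000)²·1.0²/67 = 0.000304599
  stratum D: (2850/7000)²·2.0²/266 = 0.00249271
V_st = 0.00398933
V_srs = s²/n = 3.027/732 = 0.00413525
Relative efficiency = V_srs / V_st = 0.00413525/0.00398933 = 1.0366

RE ≈ 1.037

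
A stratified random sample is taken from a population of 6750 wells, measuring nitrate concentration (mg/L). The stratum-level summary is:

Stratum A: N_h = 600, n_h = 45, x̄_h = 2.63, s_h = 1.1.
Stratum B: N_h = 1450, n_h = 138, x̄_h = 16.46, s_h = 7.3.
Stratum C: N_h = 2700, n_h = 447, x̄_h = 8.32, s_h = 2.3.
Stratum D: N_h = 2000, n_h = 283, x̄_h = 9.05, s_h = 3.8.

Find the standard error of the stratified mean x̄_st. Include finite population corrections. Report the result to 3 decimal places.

SE(x̄_st) ≈ 0.147

V̂(x̄_st) = Σ W_h² (1 − n_h/N_h) s_h²/n_h, with W_h = N_h/N and N = 6750:
  stratum A: (600/6750)²·(1 − 45/600)·1.1²/45 = 0.000196521
  stratum B: (1450/6750)²·(1 − 138/1450)·7.3²/138 = 0.0161236
  stratum C: (2700/6750)²·(1 − 447/2700)·2.3²/447 = 0.00158003
  stratum D: (2000/6750)²·(1 − 283/2000)·3.8²/283 = 0.00384568
V̂(x̄_st) = 0.0217458
SE(x̄_st) = √0.0217458 = 0.147465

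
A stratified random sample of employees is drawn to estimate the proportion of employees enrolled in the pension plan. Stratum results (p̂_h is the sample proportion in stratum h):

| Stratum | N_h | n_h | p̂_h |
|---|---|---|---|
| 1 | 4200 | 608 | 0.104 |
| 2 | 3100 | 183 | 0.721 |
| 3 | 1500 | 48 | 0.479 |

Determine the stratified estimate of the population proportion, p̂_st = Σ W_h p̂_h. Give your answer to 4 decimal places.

p̂_st ≈ 0.3853

N = 8800; stratum weights W_h = N_h/N.
p̂_st = Σ W_h p̂_h = (4200·0.104 + 3100·0.721 + 1500·0.479)/8800 = 0.38527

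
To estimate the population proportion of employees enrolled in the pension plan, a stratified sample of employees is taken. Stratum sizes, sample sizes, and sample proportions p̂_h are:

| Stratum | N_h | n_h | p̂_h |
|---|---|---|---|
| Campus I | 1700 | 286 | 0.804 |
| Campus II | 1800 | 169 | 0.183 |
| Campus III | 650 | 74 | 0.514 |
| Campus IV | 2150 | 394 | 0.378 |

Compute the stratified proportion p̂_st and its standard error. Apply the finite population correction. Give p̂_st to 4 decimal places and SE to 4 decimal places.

p̂_st ≈ 0.4513, SE ≈ 0.0137

N = 6300; stratum weights W_h = N_h/N.
p̂_st = Σ W_h p̂_h = (1700·0.804 + 1800·0.183 + 650·0.514 + 2150·0.378)/6300 = 0.45127
V̂(p̂_st) = Σ W_h² (1 − n_h/N_h) p̂_h(1−p̂_h)/(n_h−1):
  stratum Campus I: (1700/6300)²·(1 − 286/1700)·0.804·0.196/285 = 3.34876e-05
  stratum Campus II: (1800/6300)²·(1 − 169/1800)·0.183·0.817/168 = 6.58278e-05
  stratum Campus III: (650/6300)²·(1 − 74/650)·0.514·0.486/73 = 3.22798e-05
  stratum Campus IV: (2150/6300)²·(1 − 394/2150)·0.378·0.622/393 = 5.69078e-05
V̂(p̂_st) = 0.000188503; SE = √V̂ = 0.0137296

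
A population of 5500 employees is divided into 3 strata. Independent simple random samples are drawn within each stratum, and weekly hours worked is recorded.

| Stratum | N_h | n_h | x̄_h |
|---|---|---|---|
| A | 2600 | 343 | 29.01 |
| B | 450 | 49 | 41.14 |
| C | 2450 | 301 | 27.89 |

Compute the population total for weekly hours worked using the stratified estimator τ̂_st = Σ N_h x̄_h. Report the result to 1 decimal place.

τ̂_st ≈ 162269.5

τ̂_st = Σ N_h x̄_h = 2600·29.01 + 450·41.14 + 2450·27.89 = 162269.5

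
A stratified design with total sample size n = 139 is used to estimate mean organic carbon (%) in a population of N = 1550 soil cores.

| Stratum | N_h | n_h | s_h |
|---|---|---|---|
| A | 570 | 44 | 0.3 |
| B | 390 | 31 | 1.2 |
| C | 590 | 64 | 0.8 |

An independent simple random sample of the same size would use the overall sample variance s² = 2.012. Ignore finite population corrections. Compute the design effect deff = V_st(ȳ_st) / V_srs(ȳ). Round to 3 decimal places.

V̂(ȳ_st) = Σ W_h² s_h²/n_h, with W_h = N_h/N and N = 1550:
  stratum A: (570/1550)²·0.3²/44 = 0.000276615
  stratum B: (390/1550)²·1.2²/31 = 0.00294081
  stratum C: (590/1550)²·0.8²/64 = 0.00144891
V_st = 0.00466633
V_srs = s²/n = 2.012/139 = 0.0144748
deff = V_st / V_srs = 0.00466633/0.0144748 = 0.3224

deff ≈ 0.322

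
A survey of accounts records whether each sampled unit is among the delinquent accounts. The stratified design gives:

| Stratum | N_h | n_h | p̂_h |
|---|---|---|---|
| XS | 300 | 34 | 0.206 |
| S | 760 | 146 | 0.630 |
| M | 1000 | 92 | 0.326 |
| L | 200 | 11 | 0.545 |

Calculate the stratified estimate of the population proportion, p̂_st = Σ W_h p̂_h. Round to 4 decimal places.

N = 2260; stratum weights W_h = N_h/N.
p̂_st = Σ W_h p̂_h = (300·0.206 + 760·0.630 + 1000·0.326 + 200·0.545)/2260 = 0.43168

p̂_st ≈ 0.4317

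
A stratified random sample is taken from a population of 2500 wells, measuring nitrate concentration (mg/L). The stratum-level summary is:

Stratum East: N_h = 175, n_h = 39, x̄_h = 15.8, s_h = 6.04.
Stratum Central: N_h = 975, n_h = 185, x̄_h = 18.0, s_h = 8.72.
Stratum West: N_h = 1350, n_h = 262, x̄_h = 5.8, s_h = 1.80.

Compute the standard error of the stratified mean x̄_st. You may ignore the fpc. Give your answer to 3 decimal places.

V̂(x̄_st) = Σ W_h² s_h²/n_h, with W_h = N_h/N and N = 2500:
  stratum East: (175/2500)²·6.04²/39 = 0.00458359
  stratum Central: (975/2500)²·8.72²/185 = 0.0625159
  stratum West: (1350/2500)²·1.80²/262 = 0.00360605
V̂(x̄_st) = 0.0707055
SE(x̄_st) = √0.0707055 = 0.265905

SE(x̄_st) ≈ 0.266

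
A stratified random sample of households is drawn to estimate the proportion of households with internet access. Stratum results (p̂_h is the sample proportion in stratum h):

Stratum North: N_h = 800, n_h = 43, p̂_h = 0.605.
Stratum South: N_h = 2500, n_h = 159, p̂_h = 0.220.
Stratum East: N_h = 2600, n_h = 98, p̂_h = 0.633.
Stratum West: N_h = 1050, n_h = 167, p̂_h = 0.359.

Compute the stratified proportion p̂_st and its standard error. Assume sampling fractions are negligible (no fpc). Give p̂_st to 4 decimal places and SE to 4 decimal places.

p̂_st ≈ 0.4398, SE ≈ 0.0241

N = 6950; stratum weights W_h = N_h/N.
p̂_st = Σ W_h p̂_h = (800·0.605 + 2500·0.220 + 2600·0.633 + 1050·0.359)/6950 = 0.43982
V̂(p̂_st) = Σ W_h² p̂_h(1−p̂_h)/(n_h−1):
  stratum North: (800/6950)²·0.605·0.395/42 = 7.539e-05
  stratum South: (2500/6950)²·0.220·0.780/158 = 0.000140531
  stratum East: (2600/6950)²·0.633·0.367/97 = 0.000335178
  stratum West: (1050/6950)²·0.359·0.641/166 = 3.16412e-05
V̂(p̂_st) = 0.000582739; SE = √V̂ = 0.02414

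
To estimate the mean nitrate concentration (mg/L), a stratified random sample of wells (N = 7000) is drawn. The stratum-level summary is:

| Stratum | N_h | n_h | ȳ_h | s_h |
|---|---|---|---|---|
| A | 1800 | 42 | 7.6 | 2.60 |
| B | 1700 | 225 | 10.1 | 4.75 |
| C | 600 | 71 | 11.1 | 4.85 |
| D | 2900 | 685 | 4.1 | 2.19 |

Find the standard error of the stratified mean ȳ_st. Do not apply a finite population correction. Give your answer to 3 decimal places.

SE(ȳ_st) ≈ 0.142

V̂(ȳ_st) = Σ W_h² s_h²/n_h, with W_h = N_h/N and N = 7000:
  stratum A: (1800/7000)²·2.60²/42 = 0.0106426
  stratum B: (1700/7000)²·4.75²/225 = 0.00591434
  stratum C: (600/7000)²·4.85²/71 = 0.00243406
  stratum D: (2900/7000)²·2.19²/685 = 0.0012017
V̂(ȳ_st) = 0.0201927
SE(ȳ_st) = √0.0201927 = 0.142101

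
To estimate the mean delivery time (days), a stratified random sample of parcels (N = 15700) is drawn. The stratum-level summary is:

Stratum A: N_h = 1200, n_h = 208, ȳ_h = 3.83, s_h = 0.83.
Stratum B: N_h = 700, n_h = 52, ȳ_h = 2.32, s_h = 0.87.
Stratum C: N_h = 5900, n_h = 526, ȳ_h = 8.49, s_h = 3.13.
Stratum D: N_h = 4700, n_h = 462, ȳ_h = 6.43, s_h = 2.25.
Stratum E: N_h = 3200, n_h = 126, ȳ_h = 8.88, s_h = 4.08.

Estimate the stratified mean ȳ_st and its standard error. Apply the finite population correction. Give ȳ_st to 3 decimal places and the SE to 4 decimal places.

ȳ_st ≈ 7.322, SE ≈ 0.0927

ȳ_st = Σ W_h ȳ_h = (1200·3.83 + 700·2.32 + 5900·8.49 + 4700·6.43 + 3200·8.88)/15700 = 7.32153
V̂(ȳ_st) = Σ W_h² (1 − n_h/N_h) s_h²/n_h, with W_h = N_h/N and N = 15700:
  stratum A: (1200/15700)²·(1 − 208/1200)·0.83²/208 = 1.59951e-05
  stratum B: (700/15700)²·(1 − 52/700)·0.87²/52 = 2.67861e-05
  stratum C: (5900/15700)²·(1 − 526/5900)·3.13²/526 = 0.00239582
  stratum D: (4700/15700)²·(1 − 462/4700)·2.25²/462 = 0.000885488
  stratum E: (3200/15700)²·(1 − 126/3200)·4.08²/126 = 0.00527235
V̂(ȳ_st) = 0.00859644
SE(ȳ_st) = √0.00859644 = 0.092717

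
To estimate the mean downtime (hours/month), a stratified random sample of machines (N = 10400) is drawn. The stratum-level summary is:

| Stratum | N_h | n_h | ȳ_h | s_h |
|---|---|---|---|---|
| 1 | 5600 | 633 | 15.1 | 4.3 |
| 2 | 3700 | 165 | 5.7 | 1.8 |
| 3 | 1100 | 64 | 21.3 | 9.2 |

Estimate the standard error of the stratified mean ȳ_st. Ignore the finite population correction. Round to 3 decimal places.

SE(ȳ_st) ≈ 0.160

V̂(ȳ_st) = Σ W_h² s_h²/n_h, with W_h = N_h/N and N = 10400:
  stratum 1: (5600/10400)²·4.3²/633 = 0.0084692
  stratum 2: (3700/10400)²·1.8²/165 = 0.00248541
  stratum 3: (1100/10400)²·9.2²/64 = 0.014795
V̂(ȳ_st) = 0.0257496
SE(ȳ_st) = √0.0257496 = 0.160467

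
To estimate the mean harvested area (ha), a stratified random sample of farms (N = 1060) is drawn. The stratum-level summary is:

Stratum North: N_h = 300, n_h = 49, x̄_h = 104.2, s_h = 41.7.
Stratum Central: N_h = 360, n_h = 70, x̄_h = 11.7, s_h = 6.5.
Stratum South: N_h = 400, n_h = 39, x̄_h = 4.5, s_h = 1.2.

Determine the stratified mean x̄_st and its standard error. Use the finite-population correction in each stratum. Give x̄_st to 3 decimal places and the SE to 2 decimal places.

x̄_st ≈ 35.162, SE ≈ 1.56

x̄_st = Σ W_h x̄_h = (300·104.2 + 360·11.7 + 400·4.5)/1060 = 35.16226
V̂(x̄_st) = Σ W_h² (1 − n_h/N_h) s_h²/n_h, with W_h = N_h/N and N = 1060:
  stratum North: (300/1060)²·(1 − 49/300)·41.7²/49 = 2.37826
  stratum Central: (360/1060)²·(1 − 70/360)·6.5²/70 = 0.0560812
  stratum South: (400/1060)²·(1 − 39/400)·1.2²/39 = 0.00474519
V̂(x̄_st) = 2.43909
SE(x̄_st) = √2.43909 = 1.56176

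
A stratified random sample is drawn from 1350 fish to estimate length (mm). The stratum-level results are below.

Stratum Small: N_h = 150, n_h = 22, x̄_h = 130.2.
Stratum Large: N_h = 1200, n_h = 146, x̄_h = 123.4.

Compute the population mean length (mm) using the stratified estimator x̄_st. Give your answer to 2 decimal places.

N = Σ N_h = 1350. Stratum weights W_h = N_h/N.
x̄_st = (150·130.2 + 1200·123.4) / 1350 = 124.1556

x̄_st ≈ 124.16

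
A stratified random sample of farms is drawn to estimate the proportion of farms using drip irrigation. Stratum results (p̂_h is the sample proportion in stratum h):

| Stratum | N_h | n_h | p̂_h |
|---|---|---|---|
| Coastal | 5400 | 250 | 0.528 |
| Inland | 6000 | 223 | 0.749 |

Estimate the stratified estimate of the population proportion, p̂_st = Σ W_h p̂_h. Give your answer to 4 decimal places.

N = 11400; stratum weights W_h = N_h/N.
p̂_st = Σ W_h p̂_h = (5400·0.528 + 6000·0.749)/11400 = 0.64432

p̂_st ≈ 0.6443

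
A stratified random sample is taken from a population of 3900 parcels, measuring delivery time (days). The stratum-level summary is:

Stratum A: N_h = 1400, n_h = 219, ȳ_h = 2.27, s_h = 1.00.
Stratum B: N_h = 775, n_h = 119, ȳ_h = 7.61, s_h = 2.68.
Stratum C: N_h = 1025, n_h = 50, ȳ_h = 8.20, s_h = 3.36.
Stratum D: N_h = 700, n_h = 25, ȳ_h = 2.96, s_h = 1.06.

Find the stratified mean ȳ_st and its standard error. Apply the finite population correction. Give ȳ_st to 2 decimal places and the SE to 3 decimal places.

ȳ_st = Σ W_h ȳ_h = (1400·2.27 + 775·7.61 + 1025·8.20 + 700·2.96)/3900 = 5.01353
V̂(ȳ_st) = Σ W_h² (1 − n_h/N_h) s_h²/n_h, with W_h = N_h/N and N = 3900:
  stratum A: (1400/3900)²·(1 − 219/1400)·1.00²/219 = 0.000496369
  stratum B: (775/3900)²·(1 − 119/775)·2.68²/119 = 0.00201743
  stratum C: (1025/3900)²·(1 − 50/1025)·3.36²/50 = 0.0148357
  stratum D: (700/3900)²·(1 − 25/700)·1.06²/25 = 0.00139619
V̂(ȳ_st) = 0.0187457
SE(ȳ_st) = √0.0187457 = 0.136915

ȳ_st ≈ 5.01, SE ≈ 0.137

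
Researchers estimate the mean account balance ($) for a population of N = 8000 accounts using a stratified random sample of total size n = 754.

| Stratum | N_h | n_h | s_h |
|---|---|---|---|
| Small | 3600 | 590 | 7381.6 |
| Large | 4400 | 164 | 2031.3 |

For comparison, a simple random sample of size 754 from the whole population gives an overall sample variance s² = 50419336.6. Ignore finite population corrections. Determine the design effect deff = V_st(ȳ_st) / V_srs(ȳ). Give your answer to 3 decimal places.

deff ≈ 0.393

V̂(ȳ_st) = Σ W_h² s_h²/n_h, with W_h = N_h/N and N = 8000:
  stratum Small: (3600/8000)²·7381.6²/590 = 18701.4
  stratum Large: (4400/8000)²·2031.3²/164 = 7610.79
V_st = 26312.2
V_srs = s²/n = 50419336.6/754 = 66869.1
deff = V_st / V_srs = 26312.2/66869.1 = 0.3935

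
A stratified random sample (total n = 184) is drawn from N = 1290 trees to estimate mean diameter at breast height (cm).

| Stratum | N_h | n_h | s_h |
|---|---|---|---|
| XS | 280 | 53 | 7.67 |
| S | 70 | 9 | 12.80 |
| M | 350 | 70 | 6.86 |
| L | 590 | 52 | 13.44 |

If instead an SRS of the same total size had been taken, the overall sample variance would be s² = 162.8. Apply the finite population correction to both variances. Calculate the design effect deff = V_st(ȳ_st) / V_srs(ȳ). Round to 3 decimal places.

V̂(ȳ_st) = Σ W_h² (1 − n_h/N_h) s_h²/n_h, with W_h = N_h/N and N = 1290:
  stratum XS: (280/1290)²·(1 − 53/280)·7.67²/53 = 0.0423955
  stratum S: (70/1290)²·(1 − 9/70)·12.80²/9 = 0.0467117
  stratum M: (350/1290)²·(1 − 70/350)·6.86²/70 = 0.039591
  stratum L: (590/1290)²·(1 − 52/590)·13.44²/52 = 0.662598
V_st = 0.791296
V_srs = (1 − 184/1290)·162.8/184 = 0.758581
deff = V_st / V_srs = 0.791296/0.758581 = 1.0431

deff ≈ 1.043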